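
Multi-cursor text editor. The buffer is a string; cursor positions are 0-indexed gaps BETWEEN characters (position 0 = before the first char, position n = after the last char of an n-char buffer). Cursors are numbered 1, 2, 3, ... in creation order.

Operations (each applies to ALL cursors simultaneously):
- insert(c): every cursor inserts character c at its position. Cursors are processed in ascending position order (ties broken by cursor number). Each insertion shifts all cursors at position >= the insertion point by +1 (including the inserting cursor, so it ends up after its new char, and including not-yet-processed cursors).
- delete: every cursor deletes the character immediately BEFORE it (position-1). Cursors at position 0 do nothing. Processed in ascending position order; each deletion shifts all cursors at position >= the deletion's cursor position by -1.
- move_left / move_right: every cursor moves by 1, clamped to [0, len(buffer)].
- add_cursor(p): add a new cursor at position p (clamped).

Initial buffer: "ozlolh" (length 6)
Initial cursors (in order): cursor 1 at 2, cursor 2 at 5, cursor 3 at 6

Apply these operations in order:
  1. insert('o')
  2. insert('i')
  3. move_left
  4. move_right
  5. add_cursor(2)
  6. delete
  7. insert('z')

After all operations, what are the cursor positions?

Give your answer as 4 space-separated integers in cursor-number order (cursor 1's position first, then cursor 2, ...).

Answer: 4 9 12 2

Derivation:
After op 1 (insert('o')): buffer="ozololoho" (len 9), cursors c1@3 c2@7 c3@9, authorship ..1...2.3
After op 2 (insert('i')): buffer="ozoiloloihoi" (len 12), cursors c1@4 c2@9 c3@12, authorship ..11...22.33
After op 3 (move_left): buffer="ozoiloloihoi" (len 12), cursors c1@3 c2@8 c3@11, authorship ..11...22.33
After op 4 (move_right): buffer="ozoiloloihoi" (len 12), cursors c1@4 c2@9 c3@12, authorship ..11...22.33
After op 5 (add_cursor(2)): buffer="ozoiloloihoi" (len 12), cursors c4@2 c1@4 c2@9 c3@12, authorship ..11...22.33
After op 6 (delete): buffer="oololoho" (len 8), cursors c4@1 c1@2 c2@6 c3@8, authorship .1...2.3
After op 7 (insert('z')): buffer="ozozlolozhoz" (len 12), cursors c4@2 c1@4 c2@9 c3@12, authorship .411...22.33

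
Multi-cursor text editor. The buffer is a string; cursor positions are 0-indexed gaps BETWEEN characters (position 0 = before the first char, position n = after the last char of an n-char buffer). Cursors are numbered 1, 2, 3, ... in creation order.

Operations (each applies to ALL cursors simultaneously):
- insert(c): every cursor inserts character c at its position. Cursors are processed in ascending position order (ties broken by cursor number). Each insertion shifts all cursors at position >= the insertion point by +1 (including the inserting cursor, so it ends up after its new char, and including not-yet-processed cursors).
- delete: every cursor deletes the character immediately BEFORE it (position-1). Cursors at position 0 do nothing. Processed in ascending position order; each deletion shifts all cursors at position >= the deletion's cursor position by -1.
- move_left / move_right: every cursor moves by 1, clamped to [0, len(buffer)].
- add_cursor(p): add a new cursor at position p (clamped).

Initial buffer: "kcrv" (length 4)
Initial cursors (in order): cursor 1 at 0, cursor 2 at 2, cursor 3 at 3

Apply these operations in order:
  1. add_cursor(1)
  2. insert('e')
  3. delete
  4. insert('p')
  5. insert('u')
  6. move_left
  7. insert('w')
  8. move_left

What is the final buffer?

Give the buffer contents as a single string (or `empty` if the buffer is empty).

After op 1 (add_cursor(1)): buffer="kcrv" (len 4), cursors c1@0 c4@1 c2@2 c3@3, authorship ....
After op 2 (insert('e')): buffer="ekecerev" (len 8), cursors c1@1 c4@3 c2@5 c3@7, authorship 1.4.2.3.
After op 3 (delete): buffer="kcrv" (len 4), cursors c1@0 c4@1 c2@2 c3@3, authorship ....
After op 4 (insert('p')): buffer="pkpcprpv" (len 8), cursors c1@1 c4@3 c2@5 c3@7, authorship 1.4.2.3.
After op 5 (insert('u')): buffer="pukpucpurpuv" (len 12), cursors c1@2 c4@5 c2@8 c3@11, authorship 11.44.22.33.
After op 6 (move_left): buffer="pukpucpurpuv" (len 12), cursors c1@1 c4@4 c2@7 c3@10, authorship 11.44.22.33.
After op 7 (insert('w')): buffer="pwukpwucpwurpwuv" (len 16), cursors c1@2 c4@6 c2@10 c3@14, authorship 111.444.222.333.
After op 8 (move_left): buffer="pwukpwucpwurpwuv" (len 16), cursors c1@1 c4@5 c2@9 c3@13, authorship 111.444.222.333.

Answer: pwukpwucpwurpwuv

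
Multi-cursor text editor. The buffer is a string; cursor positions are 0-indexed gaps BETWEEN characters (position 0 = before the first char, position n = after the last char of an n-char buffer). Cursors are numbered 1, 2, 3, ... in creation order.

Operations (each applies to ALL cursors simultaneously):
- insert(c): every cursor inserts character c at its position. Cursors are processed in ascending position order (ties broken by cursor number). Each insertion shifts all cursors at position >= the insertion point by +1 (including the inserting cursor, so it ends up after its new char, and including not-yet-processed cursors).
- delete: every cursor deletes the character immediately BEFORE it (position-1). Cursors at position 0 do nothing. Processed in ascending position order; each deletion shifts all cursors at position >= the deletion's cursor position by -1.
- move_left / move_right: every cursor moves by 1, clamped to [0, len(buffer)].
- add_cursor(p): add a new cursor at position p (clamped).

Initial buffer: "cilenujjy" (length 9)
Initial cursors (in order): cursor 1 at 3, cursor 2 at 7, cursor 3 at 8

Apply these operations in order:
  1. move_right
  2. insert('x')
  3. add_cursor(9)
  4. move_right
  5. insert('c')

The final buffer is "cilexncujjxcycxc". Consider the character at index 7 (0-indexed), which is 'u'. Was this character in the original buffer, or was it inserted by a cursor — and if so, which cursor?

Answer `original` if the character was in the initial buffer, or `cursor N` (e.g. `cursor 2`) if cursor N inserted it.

After op 1 (move_right): buffer="cilenujjy" (len 9), cursors c1@4 c2@8 c3@9, authorship .........
After op 2 (insert('x')): buffer="cilexnujjxyx" (len 12), cursors c1@5 c2@10 c3@12, authorship ....1....2.3
After op 3 (add_cursor(9)): buffer="cilexnujjxyx" (len 12), cursors c1@5 c4@9 c2@10 c3@12, authorship ....1....2.3
After op 4 (move_right): buffer="cilexnujjxyx" (len 12), cursors c1@6 c4@10 c2@11 c3@12, authorship ....1....2.3
After op 5 (insert('c')): buffer="cilexncujjxcycxc" (len 16), cursors c1@7 c4@12 c2@14 c3@16, authorship ....1.1...24.233
Authorship (.=original, N=cursor N): . . . . 1 . 1 . . . 2 4 . 2 3 3
Index 7: author = original

Answer: original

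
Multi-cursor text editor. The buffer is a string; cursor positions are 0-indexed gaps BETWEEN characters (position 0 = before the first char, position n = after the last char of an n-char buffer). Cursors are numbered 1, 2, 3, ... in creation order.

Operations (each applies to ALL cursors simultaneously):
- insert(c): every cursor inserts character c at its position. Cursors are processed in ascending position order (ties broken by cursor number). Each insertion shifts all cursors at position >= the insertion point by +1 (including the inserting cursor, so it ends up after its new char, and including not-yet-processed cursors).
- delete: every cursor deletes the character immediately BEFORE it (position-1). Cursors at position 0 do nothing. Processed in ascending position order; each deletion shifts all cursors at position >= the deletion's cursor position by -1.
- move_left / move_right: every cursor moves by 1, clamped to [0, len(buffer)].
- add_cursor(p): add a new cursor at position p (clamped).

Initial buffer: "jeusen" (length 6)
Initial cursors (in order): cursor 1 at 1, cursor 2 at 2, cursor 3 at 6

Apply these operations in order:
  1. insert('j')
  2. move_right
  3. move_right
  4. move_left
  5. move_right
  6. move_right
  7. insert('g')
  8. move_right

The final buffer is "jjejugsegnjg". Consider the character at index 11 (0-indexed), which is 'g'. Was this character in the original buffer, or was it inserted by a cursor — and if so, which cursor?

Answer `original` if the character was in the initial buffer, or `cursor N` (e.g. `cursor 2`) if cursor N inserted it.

After op 1 (insert('j')): buffer="jjejusenj" (len 9), cursors c1@2 c2@4 c3@9, authorship .1.2....3
After op 2 (move_right): buffer="jjejusenj" (len 9), cursors c1@3 c2@5 c3@9, authorship .1.2....3
After op 3 (move_right): buffer="jjejusenj" (len 9), cursors c1@4 c2@6 c3@9, authorship .1.2....3
After op 4 (move_left): buffer="jjejusenj" (len 9), cursors c1@3 c2@5 c3@8, authorship .1.2....3
After op 5 (move_right): buffer="jjejusenj" (len 9), cursors c1@4 c2@6 c3@9, authorship .1.2....3
After op 6 (move_right): buffer="jjejusenj" (len 9), cursors c1@5 c2@7 c3@9, authorship .1.2....3
After op 7 (insert('g')): buffer="jjejugsegnjg" (len 12), cursors c1@6 c2@9 c3@12, authorship .1.2.1..2.33
After op 8 (move_right): buffer="jjejugsegnjg" (len 12), cursors c1@7 c2@10 c3@12, authorship .1.2.1..2.33
Authorship (.=original, N=cursor N): . 1 . 2 . 1 . . 2 . 3 3
Index 11: author = 3

Answer: cursor 3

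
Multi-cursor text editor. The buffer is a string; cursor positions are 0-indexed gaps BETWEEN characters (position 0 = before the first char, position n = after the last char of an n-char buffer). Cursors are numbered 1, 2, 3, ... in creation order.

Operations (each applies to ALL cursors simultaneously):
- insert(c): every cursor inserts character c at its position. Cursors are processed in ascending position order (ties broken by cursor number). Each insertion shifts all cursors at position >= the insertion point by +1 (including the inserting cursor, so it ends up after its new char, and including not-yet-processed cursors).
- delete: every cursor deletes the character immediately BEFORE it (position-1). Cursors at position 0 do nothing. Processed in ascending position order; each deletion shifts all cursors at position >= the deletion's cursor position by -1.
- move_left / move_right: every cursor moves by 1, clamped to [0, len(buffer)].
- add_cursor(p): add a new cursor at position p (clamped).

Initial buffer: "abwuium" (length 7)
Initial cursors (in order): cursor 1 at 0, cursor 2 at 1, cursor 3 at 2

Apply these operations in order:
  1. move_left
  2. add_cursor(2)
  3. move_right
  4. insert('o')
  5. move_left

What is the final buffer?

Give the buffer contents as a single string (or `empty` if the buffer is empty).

After op 1 (move_left): buffer="abwuium" (len 7), cursors c1@0 c2@0 c3@1, authorship .......
After op 2 (add_cursor(2)): buffer="abwuium" (len 7), cursors c1@0 c2@0 c3@1 c4@2, authorship .......
After op 3 (move_right): buffer="abwuium" (len 7), cursors c1@1 c2@1 c3@2 c4@3, authorship .......
After op 4 (insert('o')): buffer="aoobowouium" (len 11), cursors c1@3 c2@3 c3@5 c4@7, authorship .12.3.4....
After op 5 (move_left): buffer="aoobowouium" (len 11), cursors c1@2 c2@2 c3@4 c4@6, authorship .12.3.4....

Answer: aoobowouium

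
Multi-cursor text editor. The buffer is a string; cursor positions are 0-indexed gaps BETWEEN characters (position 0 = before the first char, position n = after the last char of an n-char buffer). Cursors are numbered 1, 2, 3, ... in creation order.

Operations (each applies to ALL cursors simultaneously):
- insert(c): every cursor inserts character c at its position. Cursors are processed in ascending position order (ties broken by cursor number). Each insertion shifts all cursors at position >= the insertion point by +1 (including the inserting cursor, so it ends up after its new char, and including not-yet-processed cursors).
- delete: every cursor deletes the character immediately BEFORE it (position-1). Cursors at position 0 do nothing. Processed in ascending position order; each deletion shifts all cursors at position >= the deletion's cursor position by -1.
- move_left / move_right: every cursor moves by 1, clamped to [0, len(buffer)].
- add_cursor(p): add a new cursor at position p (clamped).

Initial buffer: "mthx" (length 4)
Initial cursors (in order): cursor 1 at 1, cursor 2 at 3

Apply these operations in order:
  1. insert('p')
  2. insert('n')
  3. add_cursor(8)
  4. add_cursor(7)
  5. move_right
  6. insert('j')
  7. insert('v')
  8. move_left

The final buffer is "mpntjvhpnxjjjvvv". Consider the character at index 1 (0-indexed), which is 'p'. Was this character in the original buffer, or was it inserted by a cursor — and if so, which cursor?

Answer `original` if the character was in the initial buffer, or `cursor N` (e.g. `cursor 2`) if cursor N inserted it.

Answer: cursor 1

Derivation:
After op 1 (insert('p')): buffer="mpthpx" (len 6), cursors c1@2 c2@5, authorship .1..2.
After op 2 (insert('n')): buffer="mpnthpnx" (len 8), cursors c1@3 c2@7, authorship .11..22.
After op 3 (add_cursor(8)): buffer="mpnthpnx" (len 8), cursors c1@3 c2@7 c3@8, authorship .11..22.
After op 4 (add_cursor(7)): buffer="mpnthpnx" (len 8), cursors c1@3 c2@7 c4@7 c3@8, authorship .11..22.
After op 5 (move_right): buffer="mpnthpnx" (len 8), cursors c1@4 c2@8 c3@8 c4@8, authorship .11..22.
After op 6 (insert('j')): buffer="mpntjhpnxjjj" (len 12), cursors c1@5 c2@12 c3@12 c4@12, authorship .11.1.22.234
After op 7 (insert('v')): buffer="mpntjvhpnxjjjvvv" (len 16), cursors c1@6 c2@16 c3@16 c4@16, authorship .11.11.22.234234
After op 8 (move_left): buffer="mpntjvhpnxjjjvvv" (len 16), cursors c1@5 c2@15 c3@15 c4@15, authorship .11.11.22.234234
Authorship (.=original, N=cursor N): . 1 1 . 1 1 . 2 2 . 2 3 4 2 3 4
Index 1: author = 1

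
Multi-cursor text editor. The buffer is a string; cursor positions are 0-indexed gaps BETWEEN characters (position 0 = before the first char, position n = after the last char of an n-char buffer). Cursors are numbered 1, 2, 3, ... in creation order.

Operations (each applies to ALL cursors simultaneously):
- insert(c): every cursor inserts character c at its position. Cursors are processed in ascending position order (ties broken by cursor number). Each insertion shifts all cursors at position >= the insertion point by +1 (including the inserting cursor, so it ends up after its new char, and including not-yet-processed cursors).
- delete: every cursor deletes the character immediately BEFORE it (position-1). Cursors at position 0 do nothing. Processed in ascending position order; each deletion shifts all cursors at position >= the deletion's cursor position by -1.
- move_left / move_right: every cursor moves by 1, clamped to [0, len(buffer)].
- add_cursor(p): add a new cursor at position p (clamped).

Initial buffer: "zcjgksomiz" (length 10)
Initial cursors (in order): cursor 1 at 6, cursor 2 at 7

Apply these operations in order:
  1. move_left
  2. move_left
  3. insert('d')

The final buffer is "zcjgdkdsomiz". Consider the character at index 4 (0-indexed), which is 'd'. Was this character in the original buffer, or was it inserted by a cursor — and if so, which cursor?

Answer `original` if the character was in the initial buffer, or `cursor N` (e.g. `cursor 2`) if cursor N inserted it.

Answer: cursor 1

Derivation:
After op 1 (move_left): buffer="zcjgksomiz" (len 10), cursors c1@5 c2@6, authorship ..........
After op 2 (move_left): buffer="zcjgksomiz" (len 10), cursors c1@4 c2@5, authorship ..........
After op 3 (insert('d')): buffer="zcjgdkdsomiz" (len 12), cursors c1@5 c2@7, authorship ....1.2.....
Authorship (.=original, N=cursor N): . . . . 1 . 2 . . . . .
Index 4: author = 1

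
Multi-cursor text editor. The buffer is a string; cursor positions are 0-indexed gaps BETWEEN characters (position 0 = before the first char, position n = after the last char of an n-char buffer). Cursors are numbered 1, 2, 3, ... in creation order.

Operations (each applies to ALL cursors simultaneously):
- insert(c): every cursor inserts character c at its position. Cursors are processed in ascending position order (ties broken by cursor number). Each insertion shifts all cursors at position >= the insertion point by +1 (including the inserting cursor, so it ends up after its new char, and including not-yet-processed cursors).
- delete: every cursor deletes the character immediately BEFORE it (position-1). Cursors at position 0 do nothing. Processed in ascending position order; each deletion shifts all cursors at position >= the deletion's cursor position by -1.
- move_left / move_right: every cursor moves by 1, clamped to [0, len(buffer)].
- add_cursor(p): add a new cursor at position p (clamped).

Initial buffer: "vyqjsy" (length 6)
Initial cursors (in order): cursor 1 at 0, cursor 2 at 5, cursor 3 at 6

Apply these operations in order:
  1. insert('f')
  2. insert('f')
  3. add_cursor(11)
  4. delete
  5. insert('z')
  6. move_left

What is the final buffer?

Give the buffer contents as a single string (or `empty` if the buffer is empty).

After op 1 (insert('f')): buffer="fvyqjsfyf" (len 9), cursors c1@1 c2@7 c3@9, authorship 1.....2.3
After op 2 (insert('f')): buffer="ffvyqjsffyff" (len 12), cursors c1@2 c2@9 c3@12, authorship 11.....22.33
After op 3 (add_cursor(11)): buffer="ffvyqjsffyff" (len 12), cursors c1@2 c2@9 c4@11 c3@12, authorship 11.....22.33
After op 4 (delete): buffer="fvyqjsfy" (len 8), cursors c1@1 c2@7 c3@8 c4@8, authorship 1.....2.
After op 5 (insert('z')): buffer="fzvyqjsfzyzz" (len 12), cursors c1@2 c2@9 c3@12 c4@12, authorship 11.....22.34
After op 6 (move_left): buffer="fzvyqjsfzyzz" (len 12), cursors c1@1 c2@8 c3@11 c4@11, authorship 11.....22.34

Answer: fzvyqjsfzyzz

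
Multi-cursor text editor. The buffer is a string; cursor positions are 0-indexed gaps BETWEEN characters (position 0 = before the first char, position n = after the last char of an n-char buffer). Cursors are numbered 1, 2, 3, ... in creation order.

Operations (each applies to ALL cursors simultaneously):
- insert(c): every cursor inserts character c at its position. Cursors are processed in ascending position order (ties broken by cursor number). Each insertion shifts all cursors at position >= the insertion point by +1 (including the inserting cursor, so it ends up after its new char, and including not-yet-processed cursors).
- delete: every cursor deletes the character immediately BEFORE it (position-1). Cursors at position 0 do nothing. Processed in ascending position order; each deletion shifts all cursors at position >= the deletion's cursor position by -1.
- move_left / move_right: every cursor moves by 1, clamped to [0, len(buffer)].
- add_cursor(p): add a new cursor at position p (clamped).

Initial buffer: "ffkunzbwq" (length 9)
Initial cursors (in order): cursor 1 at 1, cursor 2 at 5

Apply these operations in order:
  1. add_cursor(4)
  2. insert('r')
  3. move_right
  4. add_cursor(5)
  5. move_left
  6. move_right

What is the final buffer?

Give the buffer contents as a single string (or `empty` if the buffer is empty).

After op 1 (add_cursor(4)): buffer="ffkunzbwq" (len 9), cursors c1@1 c3@4 c2@5, authorship .........
After op 2 (insert('r')): buffer="frfkurnrzbwq" (len 12), cursors c1@2 c3@6 c2@8, authorship .1...3.2....
After op 3 (move_right): buffer="frfkurnrzbwq" (len 12), cursors c1@3 c3@7 c2@9, authorship .1...3.2....
After op 4 (add_cursor(5)): buffer="frfkurnrzbwq" (len 12), cursors c1@3 c4@5 c3@7 c2@9, authorship .1...3.2....
After op 5 (move_left): buffer="frfkurnrzbwq" (len 12), cursors c1@2 c4@4 c3@6 c2@8, authorship .1...3.2....
After op 6 (move_right): buffer="frfkurnrzbwq" (len 12), cursors c1@3 c4@5 c3@7 c2@9, authorship .1...3.2....

Answer: frfkurnrzbwq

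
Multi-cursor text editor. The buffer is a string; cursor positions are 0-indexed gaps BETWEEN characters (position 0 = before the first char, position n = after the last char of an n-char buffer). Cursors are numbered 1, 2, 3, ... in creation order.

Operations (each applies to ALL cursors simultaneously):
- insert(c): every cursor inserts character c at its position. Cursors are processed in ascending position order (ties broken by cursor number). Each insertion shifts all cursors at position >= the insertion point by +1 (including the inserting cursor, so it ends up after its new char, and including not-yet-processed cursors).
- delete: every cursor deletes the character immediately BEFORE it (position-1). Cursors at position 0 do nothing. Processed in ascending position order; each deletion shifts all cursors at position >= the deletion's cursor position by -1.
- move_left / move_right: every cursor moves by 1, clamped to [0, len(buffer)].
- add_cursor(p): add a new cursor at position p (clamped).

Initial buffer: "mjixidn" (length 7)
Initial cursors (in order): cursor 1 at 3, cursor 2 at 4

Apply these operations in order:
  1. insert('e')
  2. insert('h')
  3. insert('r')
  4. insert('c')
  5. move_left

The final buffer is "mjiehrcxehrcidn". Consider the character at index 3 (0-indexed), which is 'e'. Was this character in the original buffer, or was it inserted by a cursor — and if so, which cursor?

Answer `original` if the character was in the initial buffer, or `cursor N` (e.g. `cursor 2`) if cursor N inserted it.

After op 1 (insert('e')): buffer="mjiexeidn" (len 9), cursors c1@4 c2@6, authorship ...1.2...
After op 2 (insert('h')): buffer="mjiehxehidn" (len 11), cursors c1@5 c2@8, authorship ...11.22...
After op 3 (insert('r')): buffer="mjiehrxehridn" (len 13), cursors c1@6 c2@10, authorship ...111.222...
After op 4 (insert('c')): buffer="mjiehrcxehrcidn" (len 15), cursors c1@7 c2@12, authorship ...1111.2222...
After op 5 (move_left): buffer="mjiehrcxehrcidn" (len 15), cursors c1@6 c2@11, authorship ...1111.2222...
Authorship (.=original, N=cursor N): . . . 1 1 1 1 . 2 2 2 2 . . .
Index 3: author = 1

Answer: cursor 1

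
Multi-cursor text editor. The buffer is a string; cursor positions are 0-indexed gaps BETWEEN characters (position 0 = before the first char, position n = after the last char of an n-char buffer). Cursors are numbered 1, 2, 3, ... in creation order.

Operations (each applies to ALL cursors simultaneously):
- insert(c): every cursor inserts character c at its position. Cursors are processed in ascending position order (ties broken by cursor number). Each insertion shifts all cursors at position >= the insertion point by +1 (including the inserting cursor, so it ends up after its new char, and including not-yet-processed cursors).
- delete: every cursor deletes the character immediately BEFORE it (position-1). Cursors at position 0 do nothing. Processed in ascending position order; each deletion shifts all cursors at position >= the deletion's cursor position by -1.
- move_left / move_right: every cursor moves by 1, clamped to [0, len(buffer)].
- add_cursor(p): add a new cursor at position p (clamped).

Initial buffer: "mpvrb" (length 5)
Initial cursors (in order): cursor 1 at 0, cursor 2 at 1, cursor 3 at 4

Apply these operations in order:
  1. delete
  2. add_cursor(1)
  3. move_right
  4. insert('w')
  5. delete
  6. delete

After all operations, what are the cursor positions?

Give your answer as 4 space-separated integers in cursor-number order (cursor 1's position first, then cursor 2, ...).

After op 1 (delete): buffer="pvb" (len 3), cursors c1@0 c2@0 c3@2, authorship ...
After op 2 (add_cursor(1)): buffer="pvb" (len 3), cursors c1@0 c2@0 c4@1 c3@2, authorship ...
After op 3 (move_right): buffer="pvb" (len 3), cursors c1@1 c2@1 c4@2 c3@3, authorship ...
After op 4 (insert('w')): buffer="pwwvwbw" (len 7), cursors c1@3 c2@3 c4@5 c3@7, authorship .12.4.3
After op 5 (delete): buffer="pvb" (len 3), cursors c1@1 c2@1 c4@2 c3@3, authorship ...
After op 6 (delete): buffer="" (len 0), cursors c1@0 c2@0 c3@0 c4@0, authorship 

Answer: 0 0 0 0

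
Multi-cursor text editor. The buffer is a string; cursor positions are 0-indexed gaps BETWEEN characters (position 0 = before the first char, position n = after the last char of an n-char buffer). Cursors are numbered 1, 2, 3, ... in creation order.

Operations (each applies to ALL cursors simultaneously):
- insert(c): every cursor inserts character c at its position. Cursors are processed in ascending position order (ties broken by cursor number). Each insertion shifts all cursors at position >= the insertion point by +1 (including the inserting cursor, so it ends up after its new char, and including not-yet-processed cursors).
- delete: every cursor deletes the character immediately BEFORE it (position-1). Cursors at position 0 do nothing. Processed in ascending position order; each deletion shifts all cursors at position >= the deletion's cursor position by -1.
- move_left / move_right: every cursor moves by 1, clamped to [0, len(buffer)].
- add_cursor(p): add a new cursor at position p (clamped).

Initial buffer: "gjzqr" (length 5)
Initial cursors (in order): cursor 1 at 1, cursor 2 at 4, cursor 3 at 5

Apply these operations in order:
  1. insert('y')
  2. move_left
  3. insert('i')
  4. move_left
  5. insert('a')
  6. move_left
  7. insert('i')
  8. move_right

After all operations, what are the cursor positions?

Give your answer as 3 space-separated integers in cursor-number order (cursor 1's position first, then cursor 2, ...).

After op 1 (insert('y')): buffer="gyjzqyry" (len 8), cursors c1@2 c2@6 c3@8, authorship .1...2.3
After op 2 (move_left): buffer="gyjzqyry" (len 8), cursors c1@1 c2@5 c3@7, authorship .1...2.3
After op 3 (insert('i')): buffer="giyjzqiyriy" (len 11), cursors c1@2 c2@7 c3@10, authorship .11...22.33
After op 4 (move_left): buffer="giyjzqiyriy" (len 11), cursors c1@1 c2@6 c3@9, authorship .11...22.33
After op 5 (insert('a')): buffer="gaiyjzqaiyraiy" (len 14), cursors c1@2 c2@8 c3@12, authorship .111...222.333
After op 6 (move_left): buffer="gaiyjzqaiyraiy" (len 14), cursors c1@1 c2@7 c3@11, authorship .111...222.333
After op 7 (insert('i')): buffer="giaiyjzqiaiyriaiy" (len 17), cursors c1@2 c2@9 c3@14, authorship .1111...2222.3333
After op 8 (move_right): buffer="giaiyjzqiaiyriaiy" (len 17), cursors c1@3 c2@10 c3@15, authorship .1111...2222.3333

Answer: 3 10 15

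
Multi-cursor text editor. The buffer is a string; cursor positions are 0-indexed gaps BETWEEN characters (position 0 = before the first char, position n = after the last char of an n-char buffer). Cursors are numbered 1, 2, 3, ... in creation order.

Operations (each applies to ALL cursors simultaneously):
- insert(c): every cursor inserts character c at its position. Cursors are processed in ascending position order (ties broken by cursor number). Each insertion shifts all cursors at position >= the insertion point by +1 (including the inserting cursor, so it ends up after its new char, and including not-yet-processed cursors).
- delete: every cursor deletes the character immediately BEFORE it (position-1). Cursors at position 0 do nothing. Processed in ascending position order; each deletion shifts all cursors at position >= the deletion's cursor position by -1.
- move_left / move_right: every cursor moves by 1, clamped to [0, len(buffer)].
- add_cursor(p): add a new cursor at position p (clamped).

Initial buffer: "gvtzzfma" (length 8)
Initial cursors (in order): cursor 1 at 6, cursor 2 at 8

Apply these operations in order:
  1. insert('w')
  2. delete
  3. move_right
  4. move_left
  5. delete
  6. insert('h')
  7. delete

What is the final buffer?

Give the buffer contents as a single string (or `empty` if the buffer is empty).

After op 1 (insert('w')): buffer="gvtzzfwmaw" (len 10), cursors c1@7 c2@10, authorship ......1..2
After op 2 (delete): buffer="gvtzzfma" (len 8), cursors c1@6 c2@8, authorship ........
After op 3 (move_right): buffer="gvtzzfma" (len 8), cursors c1@7 c2@8, authorship ........
After op 4 (move_left): buffer="gvtzzfma" (len 8), cursors c1@6 c2@7, authorship ........
After op 5 (delete): buffer="gvtzza" (len 6), cursors c1@5 c2@5, authorship ......
After op 6 (insert('h')): buffer="gvtzzhha" (len 8), cursors c1@7 c2@7, authorship .....12.
After op 7 (delete): buffer="gvtzza" (len 6), cursors c1@5 c2@5, authorship ......

Answer: gvtzza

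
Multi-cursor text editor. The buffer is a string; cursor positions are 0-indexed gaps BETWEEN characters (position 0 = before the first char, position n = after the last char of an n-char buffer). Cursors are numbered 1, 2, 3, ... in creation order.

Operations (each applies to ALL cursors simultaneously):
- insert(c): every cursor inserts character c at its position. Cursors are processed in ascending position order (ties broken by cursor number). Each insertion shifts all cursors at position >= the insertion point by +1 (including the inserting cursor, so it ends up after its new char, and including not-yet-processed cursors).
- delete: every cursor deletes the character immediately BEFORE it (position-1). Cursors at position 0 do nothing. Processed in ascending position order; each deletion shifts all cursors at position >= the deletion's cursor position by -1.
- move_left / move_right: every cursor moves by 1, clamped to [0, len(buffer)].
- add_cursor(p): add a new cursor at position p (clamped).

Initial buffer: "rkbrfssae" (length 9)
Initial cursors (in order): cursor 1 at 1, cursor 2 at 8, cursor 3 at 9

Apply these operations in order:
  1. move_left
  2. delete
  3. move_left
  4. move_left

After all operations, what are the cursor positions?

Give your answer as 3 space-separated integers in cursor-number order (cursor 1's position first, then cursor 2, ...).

Answer: 0 4 4

Derivation:
After op 1 (move_left): buffer="rkbrfssae" (len 9), cursors c1@0 c2@7 c3@8, authorship .........
After op 2 (delete): buffer="rkbrfse" (len 7), cursors c1@0 c2@6 c3@6, authorship .......
After op 3 (move_left): buffer="rkbrfse" (len 7), cursors c1@0 c2@5 c3@5, authorship .......
After op 4 (move_left): buffer="rkbrfse" (len 7), cursors c1@0 c2@4 c3@4, authorship .......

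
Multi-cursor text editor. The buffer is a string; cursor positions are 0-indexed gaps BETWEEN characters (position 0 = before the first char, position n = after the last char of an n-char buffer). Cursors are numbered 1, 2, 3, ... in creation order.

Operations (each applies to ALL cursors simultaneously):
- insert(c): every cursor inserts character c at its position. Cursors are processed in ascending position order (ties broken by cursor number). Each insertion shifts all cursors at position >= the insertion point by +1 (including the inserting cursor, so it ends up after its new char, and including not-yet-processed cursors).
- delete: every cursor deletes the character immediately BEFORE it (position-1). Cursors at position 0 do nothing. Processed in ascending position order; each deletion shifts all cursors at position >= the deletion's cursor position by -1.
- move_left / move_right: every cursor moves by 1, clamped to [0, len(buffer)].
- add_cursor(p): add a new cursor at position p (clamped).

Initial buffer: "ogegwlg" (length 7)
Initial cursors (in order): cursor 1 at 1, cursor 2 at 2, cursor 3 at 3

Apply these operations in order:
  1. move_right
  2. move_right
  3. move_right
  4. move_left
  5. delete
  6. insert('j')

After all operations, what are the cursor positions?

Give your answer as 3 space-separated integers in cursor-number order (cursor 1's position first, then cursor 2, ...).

Answer: 5 5 5

Derivation:
After op 1 (move_right): buffer="ogegwlg" (len 7), cursors c1@2 c2@3 c3@4, authorship .......
After op 2 (move_right): buffer="ogegwlg" (len 7), cursors c1@3 c2@4 c3@5, authorship .......
After op 3 (move_right): buffer="ogegwlg" (len 7), cursors c1@4 c2@5 c3@6, authorship .......
After op 4 (move_left): buffer="ogegwlg" (len 7), cursors c1@3 c2@4 c3@5, authorship .......
After op 5 (delete): buffer="oglg" (len 4), cursors c1@2 c2@2 c3@2, authorship ....
After op 6 (insert('j')): buffer="ogjjjlg" (len 7), cursors c1@5 c2@5 c3@5, authorship ..123..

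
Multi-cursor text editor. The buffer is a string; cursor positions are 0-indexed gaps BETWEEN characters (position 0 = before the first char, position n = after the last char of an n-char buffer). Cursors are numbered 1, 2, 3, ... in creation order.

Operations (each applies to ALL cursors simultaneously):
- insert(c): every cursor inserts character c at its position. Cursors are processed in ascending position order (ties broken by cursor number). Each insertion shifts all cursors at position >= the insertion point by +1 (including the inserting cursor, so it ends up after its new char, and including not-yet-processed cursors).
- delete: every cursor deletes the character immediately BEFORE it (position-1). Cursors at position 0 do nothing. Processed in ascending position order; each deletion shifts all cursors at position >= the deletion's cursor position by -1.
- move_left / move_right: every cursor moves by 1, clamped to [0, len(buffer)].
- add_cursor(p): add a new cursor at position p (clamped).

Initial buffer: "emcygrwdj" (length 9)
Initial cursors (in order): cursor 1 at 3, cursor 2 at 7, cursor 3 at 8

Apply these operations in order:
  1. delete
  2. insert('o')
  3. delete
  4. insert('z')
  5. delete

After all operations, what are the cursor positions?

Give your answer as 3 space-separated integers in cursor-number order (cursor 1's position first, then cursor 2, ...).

Answer: 2 5 5

Derivation:
After op 1 (delete): buffer="emygrj" (len 6), cursors c1@2 c2@5 c3@5, authorship ......
After op 2 (insert('o')): buffer="emoygrooj" (len 9), cursors c1@3 c2@8 c3@8, authorship ..1...23.
After op 3 (delete): buffer="emygrj" (len 6), cursors c1@2 c2@5 c3@5, authorship ......
After op 4 (insert('z')): buffer="emzygrzzj" (len 9), cursors c1@3 c2@8 c3@8, authorship ..1...23.
After op 5 (delete): buffer="emygrj" (len 6), cursors c1@2 c2@5 c3@5, authorship ......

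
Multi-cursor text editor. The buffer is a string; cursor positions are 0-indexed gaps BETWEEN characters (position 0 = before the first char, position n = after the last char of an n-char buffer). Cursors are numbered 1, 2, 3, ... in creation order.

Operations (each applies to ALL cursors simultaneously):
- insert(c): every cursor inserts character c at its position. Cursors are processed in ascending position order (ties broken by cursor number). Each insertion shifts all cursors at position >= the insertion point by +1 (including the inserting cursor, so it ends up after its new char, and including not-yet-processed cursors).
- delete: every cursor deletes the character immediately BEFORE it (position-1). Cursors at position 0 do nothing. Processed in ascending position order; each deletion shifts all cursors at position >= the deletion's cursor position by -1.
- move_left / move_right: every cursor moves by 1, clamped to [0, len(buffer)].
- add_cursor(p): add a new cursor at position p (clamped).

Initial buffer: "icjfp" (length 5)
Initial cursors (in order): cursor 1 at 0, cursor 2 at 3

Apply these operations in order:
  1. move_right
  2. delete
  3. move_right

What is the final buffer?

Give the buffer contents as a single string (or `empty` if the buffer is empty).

After op 1 (move_right): buffer="icjfp" (len 5), cursors c1@1 c2@4, authorship .....
After op 2 (delete): buffer="cjp" (len 3), cursors c1@0 c2@2, authorship ...
After op 3 (move_right): buffer="cjp" (len 3), cursors c1@1 c2@3, authorship ...

Answer: cjp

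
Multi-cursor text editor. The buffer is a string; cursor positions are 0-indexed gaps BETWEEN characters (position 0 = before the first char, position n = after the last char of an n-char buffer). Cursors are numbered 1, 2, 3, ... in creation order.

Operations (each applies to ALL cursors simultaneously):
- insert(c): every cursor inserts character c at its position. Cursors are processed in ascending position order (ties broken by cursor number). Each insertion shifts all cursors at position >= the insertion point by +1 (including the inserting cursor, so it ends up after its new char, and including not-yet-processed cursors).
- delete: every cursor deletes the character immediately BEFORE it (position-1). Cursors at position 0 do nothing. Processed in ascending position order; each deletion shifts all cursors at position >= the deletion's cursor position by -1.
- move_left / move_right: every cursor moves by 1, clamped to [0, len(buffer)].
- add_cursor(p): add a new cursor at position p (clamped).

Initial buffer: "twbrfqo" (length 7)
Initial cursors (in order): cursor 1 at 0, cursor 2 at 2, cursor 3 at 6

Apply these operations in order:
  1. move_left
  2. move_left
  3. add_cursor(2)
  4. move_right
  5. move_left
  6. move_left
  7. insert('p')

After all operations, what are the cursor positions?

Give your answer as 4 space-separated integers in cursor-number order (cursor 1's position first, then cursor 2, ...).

Answer: 2 2 7 4

Derivation:
After op 1 (move_left): buffer="twbrfqo" (len 7), cursors c1@0 c2@1 c3@5, authorship .......
After op 2 (move_left): buffer="twbrfqo" (len 7), cursors c1@0 c2@0 c3@4, authorship .......
After op 3 (add_cursor(2)): buffer="twbrfqo" (len 7), cursors c1@0 c2@0 c4@2 c3@4, authorship .......
After op 4 (move_right): buffer="twbrfqo" (len 7), cursors c1@1 c2@1 c4@3 c3@5, authorship .......
After op 5 (move_left): buffer="twbrfqo" (len 7), cursors c1@0 c2@0 c4@2 c3@4, authorship .......
After op 6 (move_left): buffer="twbrfqo" (len 7), cursors c1@0 c2@0 c4@1 c3@3, authorship .......
After op 7 (insert('p')): buffer="pptpwbprfqo" (len 11), cursors c1@2 c2@2 c4@4 c3@7, authorship 12.4..3....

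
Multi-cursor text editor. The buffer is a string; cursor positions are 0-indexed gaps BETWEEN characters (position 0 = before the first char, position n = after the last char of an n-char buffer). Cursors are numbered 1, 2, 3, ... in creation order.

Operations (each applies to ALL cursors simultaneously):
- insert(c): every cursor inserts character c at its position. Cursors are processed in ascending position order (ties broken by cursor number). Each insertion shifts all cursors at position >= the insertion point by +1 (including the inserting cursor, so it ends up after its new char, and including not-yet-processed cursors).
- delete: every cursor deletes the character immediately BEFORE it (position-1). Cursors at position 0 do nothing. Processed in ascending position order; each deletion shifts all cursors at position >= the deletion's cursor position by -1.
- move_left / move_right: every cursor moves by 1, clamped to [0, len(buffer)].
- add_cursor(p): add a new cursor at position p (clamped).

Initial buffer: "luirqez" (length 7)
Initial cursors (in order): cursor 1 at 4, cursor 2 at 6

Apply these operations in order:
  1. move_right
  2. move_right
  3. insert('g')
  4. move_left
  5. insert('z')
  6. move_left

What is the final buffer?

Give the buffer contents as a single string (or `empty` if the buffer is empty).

After op 1 (move_right): buffer="luirqez" (len 7), cursors c1@5 c2@7, authorship .......
After op 2 (move_right): buffer="luirqez" (len 7), cursors c1@6 c2@7, authorship .......
After op 3 (insert('g')): buffer="luirqegzg" (len 9), cursors c1@7 c2@9, authorship ......1.2
After op 4 (move_left): buffer="luirqegzg" (len 9), cursors c1@6 c2@8, authorship ......1.2
After op 5 (insert('z')): buffer="luirqezgzzg" (len 11), cursors c1@7 c2@10, authorship ......11.22
After op 6 (move_left): buffer="luirqezgzzg" (len 11), cursors c1@6 c2@9, authorship ......11.22

Answer: luirqezgzzg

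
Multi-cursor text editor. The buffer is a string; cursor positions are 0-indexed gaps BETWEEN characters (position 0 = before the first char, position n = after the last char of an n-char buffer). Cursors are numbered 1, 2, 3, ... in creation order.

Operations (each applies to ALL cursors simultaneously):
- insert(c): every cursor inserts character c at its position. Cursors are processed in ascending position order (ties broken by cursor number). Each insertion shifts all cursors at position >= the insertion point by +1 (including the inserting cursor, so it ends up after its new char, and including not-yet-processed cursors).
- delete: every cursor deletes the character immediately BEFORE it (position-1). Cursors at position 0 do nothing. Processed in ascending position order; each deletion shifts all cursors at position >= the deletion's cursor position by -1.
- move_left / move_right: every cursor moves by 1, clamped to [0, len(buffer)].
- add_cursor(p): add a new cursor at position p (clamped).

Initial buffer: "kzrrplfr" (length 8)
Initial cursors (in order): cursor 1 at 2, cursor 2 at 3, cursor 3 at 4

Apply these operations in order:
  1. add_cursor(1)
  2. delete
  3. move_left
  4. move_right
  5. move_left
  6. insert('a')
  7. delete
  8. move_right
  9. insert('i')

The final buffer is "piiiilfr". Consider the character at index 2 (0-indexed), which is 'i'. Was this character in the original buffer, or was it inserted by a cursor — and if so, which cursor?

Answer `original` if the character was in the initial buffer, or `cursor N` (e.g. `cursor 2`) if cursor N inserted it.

After op 1 (add_cursor(1)): buffer="kzrrplfr" (len 8), cursors c4@1 c1@2 c2@3 c3@4, authorship ........
After op 2 (delete): buffer="plfr" (len 4), cursors c1@0 c2@0 c3@0 c4@0, authorship ....
After op 3 (move_left): buffer="plfr" (len 4), cursors c1@0 c2@0 c3@0 c4@0, authorship ....
After op 4 (move_right): buffer="plfr" (len 4), cursors c1@1 c2@1 c3@1 c4@1, authorship ....
After op 5 (move_left): buffer="plfr" (len 4), cursors c1@0 c2@0 c3@0 c4@0, authorship ....
After op 6 (insert('a')): buffer="aaaaplfr" (len 8), cursors c1@4 c2@4 c3@4 c4@4, authorship 1234....
After op 7 (delete): buffer="plfr" (len 4), cursors c1@0 c2@0 c3@0 c4@0, authorship ....
After op 8 (move_right): buffer="plfr" (len 4), cursors c1@1 c2@1 c3@1 c4@1, authorship ....
After op 9 (insert('i')): buffer="piiiilfr" (len 8), cursors c1@5 c2@5 c3@5 c4@5, authorship .1234...
Authorship (.=original, N=cursor N): . 1 2 3 4 . . .
Index 2: author = 2

Answer: cursor 2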